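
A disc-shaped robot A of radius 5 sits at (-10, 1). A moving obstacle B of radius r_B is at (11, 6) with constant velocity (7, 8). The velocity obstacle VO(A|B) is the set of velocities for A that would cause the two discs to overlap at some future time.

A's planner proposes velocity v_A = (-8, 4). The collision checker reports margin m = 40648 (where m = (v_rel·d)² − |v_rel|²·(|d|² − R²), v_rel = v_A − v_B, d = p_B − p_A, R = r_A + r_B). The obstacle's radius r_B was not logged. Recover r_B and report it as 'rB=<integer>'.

m = 40648
d = (21, 5);  v_rel = (-15, -4),  |v_rel|² = 241
v_rel×d = (-15)·(5) − (-4)·(21) = 9
since m = R²·241 − 9²:  R² = (81 + 40648) / 241 = 169
R = √169 = 13  ⇒  r_B = 13 − 5 = 8

rB=8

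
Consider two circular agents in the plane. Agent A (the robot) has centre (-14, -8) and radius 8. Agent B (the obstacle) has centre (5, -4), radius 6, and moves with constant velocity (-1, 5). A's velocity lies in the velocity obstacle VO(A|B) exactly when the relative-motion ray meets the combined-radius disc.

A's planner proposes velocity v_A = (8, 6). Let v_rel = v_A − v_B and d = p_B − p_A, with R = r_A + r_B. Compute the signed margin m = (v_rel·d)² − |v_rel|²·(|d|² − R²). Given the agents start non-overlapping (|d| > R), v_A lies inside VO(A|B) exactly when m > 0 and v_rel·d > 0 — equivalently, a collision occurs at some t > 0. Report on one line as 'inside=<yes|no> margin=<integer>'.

d = (19, 4),  |d|² = 377;  R = 8+6 = 14,  c = 377−14² = 181
v_rel = (9, 1),  |v_rel|² = 82;  v_rel·d = (9)·(19) + (1)·(4) = 175
82·t² − 350·t + 181 = 0  ⇒  m = 175² − 82·181 = 15783
m = 15783 > 0,  v_rel·d = 175 > 0  ⇒  inside

inside=yes margin=15783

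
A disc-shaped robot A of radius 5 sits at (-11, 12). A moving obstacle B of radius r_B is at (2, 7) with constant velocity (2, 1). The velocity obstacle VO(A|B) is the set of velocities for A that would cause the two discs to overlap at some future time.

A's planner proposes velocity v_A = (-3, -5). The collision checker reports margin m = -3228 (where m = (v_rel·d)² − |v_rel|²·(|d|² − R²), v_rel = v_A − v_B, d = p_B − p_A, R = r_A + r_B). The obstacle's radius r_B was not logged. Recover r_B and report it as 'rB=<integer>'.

m = -3228
d = (13, -5);  v_rel = (-5, -6),  |v_rel|² = 61
v_rel×d = (-5)·(-5) − (-6)·(13) = 103
since m = R²·61 − 103²:  R² = (10609 + -3228) / 61 = 121
R = √121 = 11  ⇒  r_B = 11 − 5 = 6

rB=6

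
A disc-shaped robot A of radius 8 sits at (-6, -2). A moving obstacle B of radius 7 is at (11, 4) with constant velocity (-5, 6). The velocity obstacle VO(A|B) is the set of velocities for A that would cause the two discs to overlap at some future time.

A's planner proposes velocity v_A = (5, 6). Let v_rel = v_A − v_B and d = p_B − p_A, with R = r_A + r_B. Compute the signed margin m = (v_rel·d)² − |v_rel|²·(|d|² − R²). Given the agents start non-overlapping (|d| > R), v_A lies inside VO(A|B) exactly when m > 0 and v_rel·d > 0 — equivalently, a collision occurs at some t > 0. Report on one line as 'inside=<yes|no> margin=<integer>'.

d = (17, 6),  |d|² = 325;  R = 8+7 = 15,  c = 325−15² = 100
v_rel = (10, 0),  |v_rel|² = 100;  v_rel·d = (10)·(17) + (0)·(6) = 170
100·t² − 340·t + 100 = 0  ⇒  m = 170² − 100·100 = 18900
m = 18900 > 0,  v_rel·d = 170 > 0  ⇒  inside

inside=yes margin=18900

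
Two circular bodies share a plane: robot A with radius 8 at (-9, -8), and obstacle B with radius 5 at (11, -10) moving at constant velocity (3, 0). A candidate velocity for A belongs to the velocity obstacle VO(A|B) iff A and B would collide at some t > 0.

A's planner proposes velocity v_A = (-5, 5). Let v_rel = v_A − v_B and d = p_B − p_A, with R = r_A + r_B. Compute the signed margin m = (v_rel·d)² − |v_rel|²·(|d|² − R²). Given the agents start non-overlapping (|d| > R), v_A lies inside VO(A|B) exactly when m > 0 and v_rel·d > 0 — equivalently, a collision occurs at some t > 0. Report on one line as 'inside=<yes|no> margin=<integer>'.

d = (20, -2),  |d|² = 404;  R = 8+5 = 13,  c = 404−13² = 235
v_rel = (-8, 5),  |v_rel|² = 89;  v_rel·d = (-8)·(20) + (5)·(-2) = -170
89·t² + 340·t + 235 = 0  ⇒  m = (-170)² − 89·235 = 7985
m = 7985 > 0,  v_rel·d = -170 < 0  ⇒  outside

inside=no margin=7985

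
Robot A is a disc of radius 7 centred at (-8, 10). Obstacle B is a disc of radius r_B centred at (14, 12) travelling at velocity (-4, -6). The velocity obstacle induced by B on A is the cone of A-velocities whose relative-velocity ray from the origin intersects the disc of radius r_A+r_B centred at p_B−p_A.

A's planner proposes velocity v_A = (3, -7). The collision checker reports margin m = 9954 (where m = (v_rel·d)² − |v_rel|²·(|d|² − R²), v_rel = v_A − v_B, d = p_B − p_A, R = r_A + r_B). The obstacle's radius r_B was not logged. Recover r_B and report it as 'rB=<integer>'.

m = 9954
d = (22, 2);  v_rel = (7, -1),  |v_rel|² = 50
v_rel×d = (7)·(2) − (-1)·(22) = 36
since m = R²·50 − 36²:  R² = (1296 + 9954) / 50 = 225
R = √225 = 15  ⇒  r_B = 15 − 7 = 8

rB=8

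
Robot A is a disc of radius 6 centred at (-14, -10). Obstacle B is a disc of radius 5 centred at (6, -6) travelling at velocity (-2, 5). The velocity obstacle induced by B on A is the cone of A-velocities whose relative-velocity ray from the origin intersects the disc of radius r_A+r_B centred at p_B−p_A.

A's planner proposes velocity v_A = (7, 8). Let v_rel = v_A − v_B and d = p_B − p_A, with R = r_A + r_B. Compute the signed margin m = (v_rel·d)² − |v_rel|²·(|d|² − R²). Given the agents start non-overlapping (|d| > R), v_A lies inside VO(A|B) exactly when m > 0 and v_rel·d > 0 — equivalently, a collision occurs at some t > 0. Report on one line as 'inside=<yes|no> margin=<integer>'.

d = (20, 4),  |d|² = 416;  R = 6+5 = 11,  c = 416−11² = 295
v_rel = (9, 3),  |v_rel|² = 90;  v_rel·d = (9)·(20) + (3)·(4) = 192
90·t² − 384·t + 295 = 0  ⇒  m = 192² − 90·295 = 10314
m = 10314 > 0,  v_rel·d = 192 > 0  ⇒  inside

inside=yes margin=10314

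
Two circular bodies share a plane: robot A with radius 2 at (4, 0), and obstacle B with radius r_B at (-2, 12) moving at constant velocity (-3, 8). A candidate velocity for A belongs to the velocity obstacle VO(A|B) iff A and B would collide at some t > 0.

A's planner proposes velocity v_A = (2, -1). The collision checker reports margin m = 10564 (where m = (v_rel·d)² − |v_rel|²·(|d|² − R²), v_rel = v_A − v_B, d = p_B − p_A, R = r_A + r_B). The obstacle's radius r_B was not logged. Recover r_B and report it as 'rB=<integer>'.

m = 10564
d = (-6, 12);  v_rel = (5, -9),  |v_rel|² = 106
v_rel×d = (5)·(12) − (-9)·(-6) = 6
since m = R²·106 − 6²:  R² = (36 + 10564) / 106 = 100
R = √100 = 10  ⇒  r_B = 10 − 2 = 8

rB=8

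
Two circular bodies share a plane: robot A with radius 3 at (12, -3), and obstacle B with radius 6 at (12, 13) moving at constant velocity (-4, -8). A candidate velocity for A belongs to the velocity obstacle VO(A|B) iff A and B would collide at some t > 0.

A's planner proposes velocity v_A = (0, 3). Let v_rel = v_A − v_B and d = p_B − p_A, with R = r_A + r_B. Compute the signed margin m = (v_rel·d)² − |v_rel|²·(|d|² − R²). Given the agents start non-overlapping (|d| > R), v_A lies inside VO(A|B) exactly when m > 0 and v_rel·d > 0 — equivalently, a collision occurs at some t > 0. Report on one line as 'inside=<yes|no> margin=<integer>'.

d = (0, 16),  |d|² = 256;  R = 3+6 = 9,  c = 256−9² = 175
v_rel = (4, 11),  |v_rel|² = 137;  v_rel·d = (4)·(0) + (11)·(16) = 176
137·t² − 352·t + 175 = 0  ⇒  m = 176² − 137·175 = 7001
m = 7001 > 0,  v_rel·d = 176 > 0  ⇒  inside

inside=yes margin=7001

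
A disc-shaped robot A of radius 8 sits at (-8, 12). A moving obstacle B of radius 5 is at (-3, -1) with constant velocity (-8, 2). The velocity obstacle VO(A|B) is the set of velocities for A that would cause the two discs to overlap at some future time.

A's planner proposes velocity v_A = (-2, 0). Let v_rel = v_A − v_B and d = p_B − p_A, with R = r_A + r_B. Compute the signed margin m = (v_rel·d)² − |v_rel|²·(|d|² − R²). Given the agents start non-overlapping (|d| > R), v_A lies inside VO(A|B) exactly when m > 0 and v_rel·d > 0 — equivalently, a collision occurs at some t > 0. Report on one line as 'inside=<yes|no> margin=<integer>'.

d = (5, -13),  |d|² = 194;  R = 8+5 = 13,  c = 194−13² = 25
v_rel = (6, -2),  |v_rel|² = 40;  v_rel·d = (6)·(5) + (-2)·(-13) = 56
40·t² − 112·t + 25 = 0  ⇒  m = 56² − 40·25 = 2136
m = 2136 > 0,  v_rel·d = 56 > 0  ⇒  inside

inside=yes margin=2136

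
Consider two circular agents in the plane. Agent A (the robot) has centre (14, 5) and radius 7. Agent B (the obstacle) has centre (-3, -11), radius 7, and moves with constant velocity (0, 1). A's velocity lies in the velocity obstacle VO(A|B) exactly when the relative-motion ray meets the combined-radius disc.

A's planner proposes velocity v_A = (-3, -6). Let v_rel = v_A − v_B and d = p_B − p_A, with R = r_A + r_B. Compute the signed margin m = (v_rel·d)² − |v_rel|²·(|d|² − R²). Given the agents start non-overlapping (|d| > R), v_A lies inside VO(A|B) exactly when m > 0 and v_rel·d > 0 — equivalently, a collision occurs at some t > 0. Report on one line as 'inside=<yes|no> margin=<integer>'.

d = (-17, -16),  |d|² = 545;  R = 7+7 = 14,  c = 545−14² = 349
v_rel = (-3, -7),  |v_rel|² = 58;  v_rel·d = (-3)·(-17) + (-7)·(-16) = 163
58·t² − 326·t + 349 = 0  ⇒  m = 163² − 58·349 = 6327
m = 6327 > 0,  v_rel·d = 163 > 0  ⇒  inside

inside=yes margin=6327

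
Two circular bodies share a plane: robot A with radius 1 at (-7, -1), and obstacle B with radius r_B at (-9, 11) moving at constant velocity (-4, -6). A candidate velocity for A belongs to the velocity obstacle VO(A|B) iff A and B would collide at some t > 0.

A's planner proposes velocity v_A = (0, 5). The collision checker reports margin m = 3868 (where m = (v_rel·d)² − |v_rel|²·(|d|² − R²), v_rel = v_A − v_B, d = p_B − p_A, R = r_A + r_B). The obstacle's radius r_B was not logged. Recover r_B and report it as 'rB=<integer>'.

m = 3868
d = (-2, 12);  v_rel = (4, 11),  |v_rel|² = 137
v_rel×d = (4)·(12) − (11)·(-2) = 70
since m = R²·137 − 70²:  R² = (4900 + 3868) / 137 = 64
R = √64 = 8  ⇒  r_B = 8 − 1 = 7

rB=7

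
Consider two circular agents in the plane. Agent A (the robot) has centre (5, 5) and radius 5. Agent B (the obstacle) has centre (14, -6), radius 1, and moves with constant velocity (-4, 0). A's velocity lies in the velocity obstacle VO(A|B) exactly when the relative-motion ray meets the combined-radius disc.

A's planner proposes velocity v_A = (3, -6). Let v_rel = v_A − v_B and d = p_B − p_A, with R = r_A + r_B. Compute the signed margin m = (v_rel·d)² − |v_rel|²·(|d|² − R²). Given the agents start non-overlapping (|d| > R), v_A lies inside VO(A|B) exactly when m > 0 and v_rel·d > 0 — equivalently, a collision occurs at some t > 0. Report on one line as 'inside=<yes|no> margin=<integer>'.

d = (9, -11),  |d|² = 202;  R = 5+1 = 6,  c = 202−6² = 166
v_rel = (7, -6),  |v_rel|² = 85;  v_rel·d = (7)·(9) + (-6)·(-11) = 129
85·t² − 258·t + 166 = 0  ⇒  m = 129² − 85·166 = 2531
m = 2531 > 0,  v_rel·d = 129 > 0  ⇒  inside

inside=yes margin=2531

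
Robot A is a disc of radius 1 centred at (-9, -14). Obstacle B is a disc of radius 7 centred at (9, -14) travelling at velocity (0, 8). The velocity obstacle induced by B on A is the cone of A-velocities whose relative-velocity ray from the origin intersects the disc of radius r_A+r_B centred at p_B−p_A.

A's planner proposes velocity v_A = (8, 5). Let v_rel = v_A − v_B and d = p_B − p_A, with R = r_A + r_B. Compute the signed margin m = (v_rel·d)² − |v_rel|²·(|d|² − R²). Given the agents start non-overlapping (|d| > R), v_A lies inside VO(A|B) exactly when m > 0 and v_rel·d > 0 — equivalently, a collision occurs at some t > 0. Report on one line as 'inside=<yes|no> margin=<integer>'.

d = (18, 0),  |d|² = 324;  R = 1+7 = 8,  c = 324−8² = 260
v_rel = (8, -3),  |v_rel|² = 73;  v_rel·d = (8)·(18) + (-3)·(0) = 144
73·t² − 288·t + 260 = 0  ⇒  m = 144² − 73·260 = 1756
m = 1756 > 0,  v_rel·d = 144 > 0  ⇒  inside

inside=yes margin=1756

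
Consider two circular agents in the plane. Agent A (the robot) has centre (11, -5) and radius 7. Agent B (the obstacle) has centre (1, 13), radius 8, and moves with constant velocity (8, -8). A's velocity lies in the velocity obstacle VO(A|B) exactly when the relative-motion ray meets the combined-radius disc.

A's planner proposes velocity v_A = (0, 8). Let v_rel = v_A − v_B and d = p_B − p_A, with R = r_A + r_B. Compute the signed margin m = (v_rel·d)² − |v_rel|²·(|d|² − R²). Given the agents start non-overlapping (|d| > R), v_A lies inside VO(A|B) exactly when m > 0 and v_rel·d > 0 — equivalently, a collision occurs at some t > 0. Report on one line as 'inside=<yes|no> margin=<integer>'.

d = (-10, 18),  |d|² = 424;  R = 7+8 = 15,  c = 424−15² = 199
v_rel = (-8, 16),  |v_rel|² = 320;  v_rel·d = (-8)·(-10) + (16)·(18) = 368
320·t² − 736·t + 199 = 0  ⇒  m = 368² − 320·199 = 71744
m = 71744 > 0,  v_rel·d = 368 > 0  ⇒  inside

inside=yes margin=71744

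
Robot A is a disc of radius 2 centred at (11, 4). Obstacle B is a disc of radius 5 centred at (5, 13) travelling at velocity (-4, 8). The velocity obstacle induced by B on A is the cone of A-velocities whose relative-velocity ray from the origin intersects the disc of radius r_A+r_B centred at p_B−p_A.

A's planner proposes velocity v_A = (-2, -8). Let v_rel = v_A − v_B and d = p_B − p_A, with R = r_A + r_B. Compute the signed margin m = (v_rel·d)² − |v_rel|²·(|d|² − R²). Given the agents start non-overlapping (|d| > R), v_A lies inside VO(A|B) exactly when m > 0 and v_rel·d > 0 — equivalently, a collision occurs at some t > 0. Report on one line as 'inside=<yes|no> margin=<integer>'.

d = (-6, 9),  |d|² = 117;  R = 2+5 = 7,  c = 117−7² = 68
v_rel = (2, -16),  |v_rel|² = 260;  v_rel·d = (2)·(-6) + (-16)·(9) = -156
260·t² + 312·t + 68 = 0  ⇒  m = (-156)² − 260·68 = 6656
m = 6656 > 0,  v_rel·d = -156 < 0  ⇒  outside

inside=no margin=6656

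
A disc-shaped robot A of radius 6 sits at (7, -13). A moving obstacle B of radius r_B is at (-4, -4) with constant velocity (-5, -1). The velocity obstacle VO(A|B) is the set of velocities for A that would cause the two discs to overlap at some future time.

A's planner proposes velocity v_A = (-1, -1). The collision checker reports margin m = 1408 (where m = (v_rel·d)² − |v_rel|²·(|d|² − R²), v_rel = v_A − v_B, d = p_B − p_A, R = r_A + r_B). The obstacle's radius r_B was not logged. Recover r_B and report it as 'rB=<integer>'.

m = 1408
d = (-11, 9);  v_rel = (4, 0),  |v_rel|² = 16
v_rel×d = (4)·(9) − (0)·(-11) = 36
since m = R²·16 − 36²:  R² = (1296 + 1408) / 16 = 169
R = √169 = 13  ⇒  r_B = 13 − 6 = 7

rB=7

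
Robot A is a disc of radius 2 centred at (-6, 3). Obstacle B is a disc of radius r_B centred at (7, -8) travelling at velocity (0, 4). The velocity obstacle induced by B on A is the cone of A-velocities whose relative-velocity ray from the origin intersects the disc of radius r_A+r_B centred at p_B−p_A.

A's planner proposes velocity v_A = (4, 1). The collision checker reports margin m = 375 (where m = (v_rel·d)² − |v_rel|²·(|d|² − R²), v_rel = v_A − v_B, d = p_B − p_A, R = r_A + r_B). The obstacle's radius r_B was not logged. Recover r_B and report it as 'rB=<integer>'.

m = 375
d = (13, -11);  v_rel = (4, -3),  |v_rel|² = 25
v_rel×d = (4)·(-11) − (-3)·(13) = -5
since m = R²·25 − (-5)²:  R² = (25 + 375) / 25 = 16
R = √16 = 4  ⇒  r_B = 4 − 2 = 2

rB=2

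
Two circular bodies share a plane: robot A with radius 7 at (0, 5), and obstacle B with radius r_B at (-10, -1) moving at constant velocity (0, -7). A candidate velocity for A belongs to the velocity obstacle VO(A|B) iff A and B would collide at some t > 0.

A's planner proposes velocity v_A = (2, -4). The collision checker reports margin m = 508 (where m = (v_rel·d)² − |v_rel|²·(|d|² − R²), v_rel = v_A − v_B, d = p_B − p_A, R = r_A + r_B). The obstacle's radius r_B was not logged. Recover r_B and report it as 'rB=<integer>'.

m = 508
d = (-10, -6);  v_rel = (2, 3),  |v_rel|² = 13
v_rel×d = (2)·(-6) − (3)·(-10) = 18
since m = R²·13 − 18²:  R² = (324 + 508) / 13 = 64
R = √64 = 8  ⇒  r_B = 8 − 7 = 1

rB=1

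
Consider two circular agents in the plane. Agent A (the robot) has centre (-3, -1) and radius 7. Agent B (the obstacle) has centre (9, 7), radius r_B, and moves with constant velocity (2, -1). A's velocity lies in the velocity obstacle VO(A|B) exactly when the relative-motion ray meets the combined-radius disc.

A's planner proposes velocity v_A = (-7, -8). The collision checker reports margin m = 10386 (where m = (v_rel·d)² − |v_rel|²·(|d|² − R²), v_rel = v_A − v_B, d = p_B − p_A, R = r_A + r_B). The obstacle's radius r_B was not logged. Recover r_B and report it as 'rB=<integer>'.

m = 10386
d = (12, 8);  v_rel = (-9, -7),  |v_rel|² = 130
v_rel×d = (-9)·(8) − (-7)·(12) = 12
since m = R²·130 − 12²:  R² = (144 + 10386) / 130 = 81
R = √81 = 9  ⇒  r_B = 9 − 7 = 2

rB=2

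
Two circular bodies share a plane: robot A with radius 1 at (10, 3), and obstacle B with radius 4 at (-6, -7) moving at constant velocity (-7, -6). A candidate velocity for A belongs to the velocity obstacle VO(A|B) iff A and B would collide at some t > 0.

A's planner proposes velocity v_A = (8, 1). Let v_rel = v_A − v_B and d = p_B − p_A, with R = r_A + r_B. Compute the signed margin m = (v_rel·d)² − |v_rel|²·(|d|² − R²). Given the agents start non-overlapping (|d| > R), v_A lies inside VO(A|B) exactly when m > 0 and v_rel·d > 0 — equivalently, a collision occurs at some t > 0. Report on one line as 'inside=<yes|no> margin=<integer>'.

d = (-16, -10),  |d|² = 356;  R = 1+4 = 5,  c = 356−5² = 331
v_rel = (15, 7),  |v_rel|² = 274;  v_rel·d = (15)·(-16) + (7)·(-10) = -310
274·t² + 620·t + 331 = 0  ⇒  m = (-310)² − 274·331 = 5406
m = 5406 > 0,  v_rel·d = -310 < 0  ⇒  outside

inside=no margin=5406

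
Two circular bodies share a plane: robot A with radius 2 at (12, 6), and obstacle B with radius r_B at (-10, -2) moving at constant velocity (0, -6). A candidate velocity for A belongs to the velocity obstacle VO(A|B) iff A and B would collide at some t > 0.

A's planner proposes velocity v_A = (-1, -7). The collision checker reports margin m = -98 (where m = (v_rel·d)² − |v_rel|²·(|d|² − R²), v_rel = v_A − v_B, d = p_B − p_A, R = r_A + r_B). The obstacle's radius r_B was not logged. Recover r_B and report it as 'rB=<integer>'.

m = -98
d = (-22, -8);  v_rel = (-1, -1),  |v_rel|² = 2
v_rel×d = (-1)·(-8) − (-1)·(-22) = -14
since m = R²·2 − (-14)²:  R² = (196 + -98) / 2 = 49
R = √49 = 7  ⇒  r_B = 7 − 2 = 5

rB=5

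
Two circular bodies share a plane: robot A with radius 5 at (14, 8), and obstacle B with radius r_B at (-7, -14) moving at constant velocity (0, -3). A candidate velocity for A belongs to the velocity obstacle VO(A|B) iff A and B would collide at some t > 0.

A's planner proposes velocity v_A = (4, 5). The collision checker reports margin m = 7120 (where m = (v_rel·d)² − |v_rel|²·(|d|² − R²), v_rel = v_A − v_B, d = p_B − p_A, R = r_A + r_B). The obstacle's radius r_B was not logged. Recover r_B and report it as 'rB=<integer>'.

m = 7120
d = (-21, -22);  v_rel = (4, 8),  |v_rel|² = 80
v_rel×d = (4)·(-22) − (8)·(-21) = 80
since m = R²·80 − 80²:  R² = (6400 + 7120) / 80 = 169
R = √169 = 13  ⇒  r_B = 13 − 5 = 8

rB=8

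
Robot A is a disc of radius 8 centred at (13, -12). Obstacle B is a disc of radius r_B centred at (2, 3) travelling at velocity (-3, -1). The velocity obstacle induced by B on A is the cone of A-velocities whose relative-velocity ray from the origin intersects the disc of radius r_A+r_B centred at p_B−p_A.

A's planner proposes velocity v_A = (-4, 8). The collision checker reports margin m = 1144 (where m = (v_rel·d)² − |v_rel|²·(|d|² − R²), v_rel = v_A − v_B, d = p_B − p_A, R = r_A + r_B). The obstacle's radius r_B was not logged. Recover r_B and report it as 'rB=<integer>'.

m = 1144
d = (-11, 15);  v_rel = (-1, 9),  |v_rel|² = 82
v_rel×d = (-1)·(15) − (9)·(-11) = 84
since m = R²·82 − 84²:  R² = (7056 + 1144) / 82 = 100
R = √100 = 10  ⇒  r_B = 10 − 8 = 2

rB=2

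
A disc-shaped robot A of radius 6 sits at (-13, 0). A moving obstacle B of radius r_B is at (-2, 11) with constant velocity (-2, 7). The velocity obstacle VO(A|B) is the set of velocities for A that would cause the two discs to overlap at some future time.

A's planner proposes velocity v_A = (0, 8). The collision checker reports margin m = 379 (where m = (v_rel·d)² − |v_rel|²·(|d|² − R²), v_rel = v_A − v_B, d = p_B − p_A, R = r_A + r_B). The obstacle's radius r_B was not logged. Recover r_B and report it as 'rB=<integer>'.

m = 379
d = (11, 11);  v_rel = (2, 1),  |v_rel|² = 5
v_rel×d = (2)·(11) − (1)·(11) = 11
since m = R²·5 − 11²:  R² = (121 + 379) / 5 = 100
R = √100 = 10  ⇒  r_B = 10 − 6 = 4

rB=4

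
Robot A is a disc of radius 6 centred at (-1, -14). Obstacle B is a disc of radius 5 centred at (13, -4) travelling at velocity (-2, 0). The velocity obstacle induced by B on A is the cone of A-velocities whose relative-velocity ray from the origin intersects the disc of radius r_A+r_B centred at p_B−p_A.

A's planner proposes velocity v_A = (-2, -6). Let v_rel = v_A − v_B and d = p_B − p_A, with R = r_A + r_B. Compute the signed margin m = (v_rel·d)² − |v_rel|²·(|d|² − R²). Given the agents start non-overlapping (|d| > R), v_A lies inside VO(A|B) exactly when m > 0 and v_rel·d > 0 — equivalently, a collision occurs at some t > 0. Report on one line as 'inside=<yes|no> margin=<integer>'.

d = (14, 10),  |d|² = 296;  R = 6+5 = 11,  c = 296−11² = 175
v_rel = (0, -6),  |v_rel|² = 36;  v_rel·d = (0)·(14) + (-6)·(10) = -60
36·t² + 120·t + 175 = 0  ⇒  m = (-60)² − 36·175 = -2700
m = -2700 < 0,  v_rel·d = -60 < 0  ⇒  outside

inside=no margin=-2700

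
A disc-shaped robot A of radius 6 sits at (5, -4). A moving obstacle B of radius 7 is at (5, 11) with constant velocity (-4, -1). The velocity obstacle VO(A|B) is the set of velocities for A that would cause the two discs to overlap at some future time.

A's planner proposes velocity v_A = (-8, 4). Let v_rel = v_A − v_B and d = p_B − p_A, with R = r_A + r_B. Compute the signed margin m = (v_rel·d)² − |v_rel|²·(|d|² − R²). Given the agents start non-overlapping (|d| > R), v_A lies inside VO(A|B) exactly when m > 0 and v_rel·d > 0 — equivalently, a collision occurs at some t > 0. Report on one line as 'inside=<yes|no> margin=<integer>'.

d = (0, 15),  |d|² = 225;  R = 6+7 = 13,  c = 225−13² = 56
v_rel = (-4, 5),  |v_rel|² = 41;  v_rel·d = (-4)·(0) + (5)·(15) = 75
41·t² − 150·t + 56 = 0  ⇒  m = 75² − 41·56 = 3329
m = 3329 > 0,  v_rel·d = 75 > 0  ⇒  inside

inside=yes margin=3329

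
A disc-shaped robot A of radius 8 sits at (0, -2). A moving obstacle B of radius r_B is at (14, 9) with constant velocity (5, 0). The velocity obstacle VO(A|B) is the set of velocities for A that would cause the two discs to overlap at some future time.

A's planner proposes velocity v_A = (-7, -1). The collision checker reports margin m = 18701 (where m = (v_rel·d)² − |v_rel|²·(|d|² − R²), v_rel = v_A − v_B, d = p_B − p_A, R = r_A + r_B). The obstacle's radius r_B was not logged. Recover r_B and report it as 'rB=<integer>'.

m = 18701
d = (14, 11);  v_rel = (-12, -1),  |v_rel|² = 145
v_rel×d = (-12)·(11) − (-1)·(14) = -118
since m = R²·145 − (-118)²:  R² = (13924 + 18701) / 145 = 225
R = √225 = 15  ⇒  r_B = 15 − 8 = 7

rB=7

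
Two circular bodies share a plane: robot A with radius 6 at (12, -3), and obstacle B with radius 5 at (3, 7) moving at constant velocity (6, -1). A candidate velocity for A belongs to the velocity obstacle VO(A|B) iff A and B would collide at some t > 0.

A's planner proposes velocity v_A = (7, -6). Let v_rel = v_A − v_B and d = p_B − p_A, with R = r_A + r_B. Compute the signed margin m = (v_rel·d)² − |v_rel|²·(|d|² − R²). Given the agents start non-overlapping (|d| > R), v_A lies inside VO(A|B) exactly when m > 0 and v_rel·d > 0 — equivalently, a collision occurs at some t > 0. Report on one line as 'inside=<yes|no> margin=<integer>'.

d = (-9, 10),  |d|² = 181;  R = 6+5 = 11,  c = 181−11² = 60
v_rel = (1, -5),  |v_rel|² = 26;  v_rel·d = (1)·(-9) + (-5)·(10) = -59
26·t² + 118·t + 60 = 0  ⇒  m = (-59)² − 26·60 = 1921
m = 1921 > 0,  v_rel·d = -59 < 0  ⇒  outside

inside=no margin=1921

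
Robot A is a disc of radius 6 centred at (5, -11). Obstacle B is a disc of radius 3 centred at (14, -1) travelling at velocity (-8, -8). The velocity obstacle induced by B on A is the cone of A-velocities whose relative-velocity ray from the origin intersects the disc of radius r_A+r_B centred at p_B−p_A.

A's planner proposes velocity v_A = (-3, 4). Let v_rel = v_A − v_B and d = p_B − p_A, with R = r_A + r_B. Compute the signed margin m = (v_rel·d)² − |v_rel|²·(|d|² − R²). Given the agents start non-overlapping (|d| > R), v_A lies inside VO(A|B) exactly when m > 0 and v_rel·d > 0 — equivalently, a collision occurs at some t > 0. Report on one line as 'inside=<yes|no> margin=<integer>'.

d = (9, 10),  |d|² = 181;  R = 6+3 = 9,  c = 181−9² = 100
v_rel = (5, 12),  |v_rel|² = 169;  v_rel·d = (5)·(9) + (12)·(10) = 165
169·t² − 330·t + 100 = 0  ⇒  m = 165² − 169·100 = 10325
m = 10325 > 0,  v_rel·d = 165 > 0  ⇒  inside

inside=yes margin=10325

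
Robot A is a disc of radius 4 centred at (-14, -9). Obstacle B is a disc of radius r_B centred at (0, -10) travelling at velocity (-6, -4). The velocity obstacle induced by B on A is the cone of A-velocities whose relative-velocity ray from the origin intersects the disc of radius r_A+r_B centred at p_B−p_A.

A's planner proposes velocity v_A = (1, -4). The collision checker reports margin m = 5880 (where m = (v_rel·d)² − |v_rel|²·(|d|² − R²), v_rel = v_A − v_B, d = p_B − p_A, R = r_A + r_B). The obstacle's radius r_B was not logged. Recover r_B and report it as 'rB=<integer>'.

m = 5880
d = (14, -1);  v_rel = (7, 0),  |v_rel|² = 49
v_rel×d = (7)·(-1) − (0)·(14) = -7
since m = R²·49 − (-7)²:  R² = (49 + 5880) / 49 = 121
R = √121 = 11  ⇒  r_B = 11 − 4 = 7

rB=7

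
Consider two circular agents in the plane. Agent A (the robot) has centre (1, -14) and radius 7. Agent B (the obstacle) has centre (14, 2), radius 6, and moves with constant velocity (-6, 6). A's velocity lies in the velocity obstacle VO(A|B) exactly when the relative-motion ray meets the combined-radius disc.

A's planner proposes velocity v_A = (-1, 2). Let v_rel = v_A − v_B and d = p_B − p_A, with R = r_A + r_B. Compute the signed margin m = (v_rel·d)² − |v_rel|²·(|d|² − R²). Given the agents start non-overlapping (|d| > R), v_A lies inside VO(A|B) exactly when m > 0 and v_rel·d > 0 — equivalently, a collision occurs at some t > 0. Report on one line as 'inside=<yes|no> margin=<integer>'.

d = (13, 16),  |d|² = 425;  R = 7+6 = 13,  c = 425−13² = 256
v_rel = (5, -4),  |v_rel|² = 41;  v_rel·d = (5)·(13) + (-4)·(16) = 1
41·t² − 2·t + 256 = 0  ⇒  m = 1² − 41·256 = -10495
m = -10495 < 0,  v_rel·d = 1 > 0  ⇒  outside

inside=no margin=-10495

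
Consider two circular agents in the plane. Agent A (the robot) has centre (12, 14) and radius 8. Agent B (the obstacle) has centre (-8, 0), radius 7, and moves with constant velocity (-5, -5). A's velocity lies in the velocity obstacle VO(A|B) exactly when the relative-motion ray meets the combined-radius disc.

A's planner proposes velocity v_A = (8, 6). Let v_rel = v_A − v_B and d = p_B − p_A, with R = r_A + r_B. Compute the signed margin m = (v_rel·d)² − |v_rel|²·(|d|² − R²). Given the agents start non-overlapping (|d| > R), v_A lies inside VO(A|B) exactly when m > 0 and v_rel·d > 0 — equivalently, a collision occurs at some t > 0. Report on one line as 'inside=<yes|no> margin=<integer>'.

d = (-20, -14),  |d|² = 596;  R = 8+7 = 15,  c = 596−15² = 371
v_rel = (13, 11),  |v_rel|² = 290;  v_rel·d = (13)·(-20) + (11)·(-14) = -414
290·t² + 828·t + 371 = 0  ⇒  m = (-414)² − 290·371 = 63806
m = 63806 > 0,  v_rel·d = -414 < 0  ⇒  outside

inside=no margin=63806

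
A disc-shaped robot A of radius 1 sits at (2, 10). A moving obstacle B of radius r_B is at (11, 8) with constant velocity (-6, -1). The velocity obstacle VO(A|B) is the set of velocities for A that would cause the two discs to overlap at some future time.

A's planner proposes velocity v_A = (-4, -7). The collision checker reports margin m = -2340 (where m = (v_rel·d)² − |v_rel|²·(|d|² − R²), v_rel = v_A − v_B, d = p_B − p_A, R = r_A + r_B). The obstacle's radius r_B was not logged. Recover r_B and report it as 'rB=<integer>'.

m = -2340
d = (9, -2);  v_rel = (2, -6),  |v_rel|² = 40
v_rel×d = (2)·(-2) − (-6)·(9) = 50
since m = R²·40 − 50²:  R² = (2500 + -2340) / 40 = 4
R = √4 = 2  ⇒  r_B = 2 − 1 = 1

rB=1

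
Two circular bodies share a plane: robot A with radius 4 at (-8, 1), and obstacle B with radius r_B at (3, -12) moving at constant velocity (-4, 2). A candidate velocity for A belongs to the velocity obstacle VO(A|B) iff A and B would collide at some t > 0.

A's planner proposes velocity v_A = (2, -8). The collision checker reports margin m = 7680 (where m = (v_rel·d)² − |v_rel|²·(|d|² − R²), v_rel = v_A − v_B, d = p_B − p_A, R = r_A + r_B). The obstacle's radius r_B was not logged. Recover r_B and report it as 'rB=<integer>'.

m = 7680
d = (11, -13);  v_rel = (6, -10),  |v_rel|² = 136
v_rel×d = (6)·(-13) − (-10)·(11) = 32
since m = R²·136 − 32²:  R² = (1024 + 7680) / 136 = 64
R = √64 = 8  ⇒  r_B = 8 − 4 = 4

rB=4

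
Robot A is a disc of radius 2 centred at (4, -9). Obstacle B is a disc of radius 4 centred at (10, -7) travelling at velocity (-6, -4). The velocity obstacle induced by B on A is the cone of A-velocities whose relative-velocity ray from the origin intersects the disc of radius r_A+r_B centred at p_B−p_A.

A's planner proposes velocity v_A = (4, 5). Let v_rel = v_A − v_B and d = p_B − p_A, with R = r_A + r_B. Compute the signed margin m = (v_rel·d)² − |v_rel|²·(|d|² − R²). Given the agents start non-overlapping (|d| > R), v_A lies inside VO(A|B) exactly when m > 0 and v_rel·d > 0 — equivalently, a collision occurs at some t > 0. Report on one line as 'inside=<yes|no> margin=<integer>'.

d = (6, 2),  |d|² = 40;  R = 2+4 = 6,  c = 40−6² = 4
v_rel = (10, 9),  |v_rel|² = 181;  v_rel·d = (10)·(6) + (9)·(2) = 78
181·t² − 156·t + 4 = 0  ⇒  m = 78² − 181·4 = 5360
m = 5360 > 0,  v_rel·d = 78 > 0  ⇒  inside

inside=yes margin=5360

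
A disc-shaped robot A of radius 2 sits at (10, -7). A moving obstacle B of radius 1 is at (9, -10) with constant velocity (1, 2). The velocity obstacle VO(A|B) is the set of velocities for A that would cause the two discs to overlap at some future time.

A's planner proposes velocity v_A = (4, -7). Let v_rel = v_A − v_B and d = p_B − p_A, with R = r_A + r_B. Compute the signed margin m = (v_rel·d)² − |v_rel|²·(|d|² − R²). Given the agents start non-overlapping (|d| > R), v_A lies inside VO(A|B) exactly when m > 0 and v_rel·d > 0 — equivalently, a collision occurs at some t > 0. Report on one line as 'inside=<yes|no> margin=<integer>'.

d = (-1, -3),  |d|² = 10;  R = 2+1 = 3,  c = 10−3² = 1
v_rel = (3, -9),  |v_rel|² = 90;  v_rel·d = (3)·(-1) + (-9)·(-3) = 24
90·t² − 48·t + 1 = 0  ⇒  m = 24² − 90·1 = 486
m = 486 > 0,  v_rel·d = 24 > 0  ⇒  inside

inside=yes margin=486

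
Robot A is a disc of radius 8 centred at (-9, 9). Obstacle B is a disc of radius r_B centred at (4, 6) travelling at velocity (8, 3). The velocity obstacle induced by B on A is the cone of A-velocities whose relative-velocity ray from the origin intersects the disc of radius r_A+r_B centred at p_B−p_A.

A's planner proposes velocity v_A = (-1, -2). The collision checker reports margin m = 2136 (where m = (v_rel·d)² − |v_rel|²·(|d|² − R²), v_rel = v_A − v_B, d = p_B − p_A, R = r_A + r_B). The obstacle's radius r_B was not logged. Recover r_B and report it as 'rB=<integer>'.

m = 2136
d = (13, -3);  v_rel = (-9, -5),  |v_rel|² = 106
v_rel×d = (-9)·(-3) − (-5)·(13) = 92
since m = R²·106 − 92²:  R² = (8464 + 2136) / 106 = 100
R = √100 = 10  ⇒  r_B = 10 − 8 = 2

rB=2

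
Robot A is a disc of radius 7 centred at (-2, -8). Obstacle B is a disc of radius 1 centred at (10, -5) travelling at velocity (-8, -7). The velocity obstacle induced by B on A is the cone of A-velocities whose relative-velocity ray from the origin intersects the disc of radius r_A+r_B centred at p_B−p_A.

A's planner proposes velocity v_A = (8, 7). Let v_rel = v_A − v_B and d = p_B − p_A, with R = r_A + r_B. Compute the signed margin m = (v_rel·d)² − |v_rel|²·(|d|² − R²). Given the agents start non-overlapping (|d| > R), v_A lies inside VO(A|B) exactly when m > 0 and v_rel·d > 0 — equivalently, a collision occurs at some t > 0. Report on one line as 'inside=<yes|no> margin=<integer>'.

d = (12, 3),  |d|² = 153;  R = 7+1 = 8,  c = 153−8² = 89
v_rel = (16, 14),  |v_rel|² = 452;  v_rel·d = (16)·(12) + (14)·(3) = 234
452·t² − 468·t + 89 = 0  ⇒  m = 234² − 452·89 = 14528
m = 14528 > 0,  v_rel·d = 234 > 0  ⇒  inside

inside=yes margin=14528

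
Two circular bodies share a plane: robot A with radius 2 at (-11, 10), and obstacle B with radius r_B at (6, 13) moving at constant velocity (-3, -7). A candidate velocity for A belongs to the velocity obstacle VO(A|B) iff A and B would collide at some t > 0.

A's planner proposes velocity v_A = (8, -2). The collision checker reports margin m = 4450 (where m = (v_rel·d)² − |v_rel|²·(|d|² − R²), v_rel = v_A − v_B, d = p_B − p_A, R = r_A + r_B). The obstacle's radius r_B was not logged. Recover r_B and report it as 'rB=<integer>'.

m = 4450
d = (17, 3);  v_rel = (11, 5),  |v_rel|² = 146
v_rel×d = (11)·(3) − (5)·(17) = -52
since m = R²·146 − (-52)²:  R² = (2704 + 4450) / 146 = 49
R = √49 = 7  ⇒  r_B = 7 − 2 = 5

rB=5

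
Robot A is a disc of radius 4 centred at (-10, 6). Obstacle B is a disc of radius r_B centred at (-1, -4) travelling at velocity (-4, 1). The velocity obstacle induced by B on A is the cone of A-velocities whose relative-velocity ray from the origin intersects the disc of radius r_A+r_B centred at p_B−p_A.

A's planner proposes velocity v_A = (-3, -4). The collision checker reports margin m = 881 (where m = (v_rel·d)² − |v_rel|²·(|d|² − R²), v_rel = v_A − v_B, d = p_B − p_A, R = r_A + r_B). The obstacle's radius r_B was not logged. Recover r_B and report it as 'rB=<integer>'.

m = 881
d = (9, -10);  v_rel = (1, -5),  |v_rel|² = 26
v_rel×d = (1)·(-10) − (-5)·(9) = 35
since m = R²·26 − 35²:  R² = (1225 + 881) / 26 = 81
R = √81 = 9  ⇒  r_B = 9 − 4 = 5

rB=5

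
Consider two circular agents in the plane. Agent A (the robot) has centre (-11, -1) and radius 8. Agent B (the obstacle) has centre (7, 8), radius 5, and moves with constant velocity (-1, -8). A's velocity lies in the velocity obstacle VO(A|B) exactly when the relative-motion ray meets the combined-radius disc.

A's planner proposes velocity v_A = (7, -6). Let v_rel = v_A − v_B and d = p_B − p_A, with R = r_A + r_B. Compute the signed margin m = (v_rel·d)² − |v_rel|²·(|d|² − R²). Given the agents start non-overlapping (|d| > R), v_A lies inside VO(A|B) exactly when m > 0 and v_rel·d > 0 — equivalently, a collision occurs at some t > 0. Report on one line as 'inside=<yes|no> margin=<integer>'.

d = (18, 9),  |d|² = 405;  R = 8+5 = 13,  c = 405−13² = 236
v_rel = (8, 2),  |v_rel|² = 68;  v_rel·d = (8)·(18) + (2)·(9) = 162
68·t² − 324·t + 236 = 0  ⇒  m = 162² − 68·236 = 10196
m = 10196 > 0,  v_rel·d = 162 > 0  ⇒  inside

inside=yes margin=10196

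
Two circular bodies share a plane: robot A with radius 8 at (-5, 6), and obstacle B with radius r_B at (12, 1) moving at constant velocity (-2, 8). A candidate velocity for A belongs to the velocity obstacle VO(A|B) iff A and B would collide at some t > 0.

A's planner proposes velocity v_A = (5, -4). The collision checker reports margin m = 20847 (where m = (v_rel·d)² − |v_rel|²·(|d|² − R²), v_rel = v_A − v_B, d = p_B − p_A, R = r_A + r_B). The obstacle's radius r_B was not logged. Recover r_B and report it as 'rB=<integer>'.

m = 20847
d = (17, -5);  v_rel = (7, -12),  |v_rel|² = 193
v_rel×d = (7)·(-5) − (-12)·(17) = 169
since m = R²·193 − 169²:  R² = (28561 + 20847) / 193 = 256
R = √256 = 16  ⇒  r_B = 16 − 8 = 8

rB=8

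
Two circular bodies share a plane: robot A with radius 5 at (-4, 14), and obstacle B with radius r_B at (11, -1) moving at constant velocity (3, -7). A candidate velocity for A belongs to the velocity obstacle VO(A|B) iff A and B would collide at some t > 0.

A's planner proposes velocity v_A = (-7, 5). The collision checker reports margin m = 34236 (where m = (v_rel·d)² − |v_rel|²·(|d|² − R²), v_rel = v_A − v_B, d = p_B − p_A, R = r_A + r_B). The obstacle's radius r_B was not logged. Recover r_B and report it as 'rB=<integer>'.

m = 34236
d = (15, -15);  v_rel = (-10, 12),  |v_rel|² = 244
v_rel×d = (-10)·(-15) − (12)·(15) = -30
since m = R²·244 − (-30)²:  R² = (900 + 34236) / 244 = 144
R = √144 = 12  ⇒  r_B = 12 − 5 = 7

rB=7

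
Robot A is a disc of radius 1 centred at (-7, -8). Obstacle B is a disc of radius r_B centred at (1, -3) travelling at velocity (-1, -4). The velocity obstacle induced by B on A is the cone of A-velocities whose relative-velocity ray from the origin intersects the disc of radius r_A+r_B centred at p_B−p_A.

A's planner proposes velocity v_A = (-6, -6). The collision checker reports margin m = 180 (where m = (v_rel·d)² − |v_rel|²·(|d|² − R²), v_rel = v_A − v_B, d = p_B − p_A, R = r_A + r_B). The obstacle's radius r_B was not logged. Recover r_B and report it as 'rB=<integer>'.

m = 180
d = (8, 5);  v_rel = (-5, -2),  |v_rel|² = 29
v_rel×d = (-5)·(5) − (-2)·(8) = -9
since m = R²·29 − (-9)²:  R² = (81 + 180) / 29 = 9
R = √9 = 3  ⇒  r_B = 3 − 1 = 2

rB=2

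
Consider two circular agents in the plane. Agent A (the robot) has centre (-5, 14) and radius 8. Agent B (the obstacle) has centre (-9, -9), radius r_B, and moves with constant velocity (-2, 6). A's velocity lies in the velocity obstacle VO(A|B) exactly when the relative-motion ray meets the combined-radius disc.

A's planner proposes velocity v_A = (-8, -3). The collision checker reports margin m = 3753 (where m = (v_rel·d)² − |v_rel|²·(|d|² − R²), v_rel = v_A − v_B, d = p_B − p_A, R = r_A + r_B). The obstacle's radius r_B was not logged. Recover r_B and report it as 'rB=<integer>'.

m = 3753
d = (-4, -23);  v_rel = (-6, -9),  |v_rel|² = 117
v_rel×d = (-6)·(-23) − (-9)·(-4) = 102
since m = R²·117 − 102²:  R² = (10404 + 3753) / 117 = 121
R = √121 = 11  ⇒  r_B = 11 − 8 = 3

rB=3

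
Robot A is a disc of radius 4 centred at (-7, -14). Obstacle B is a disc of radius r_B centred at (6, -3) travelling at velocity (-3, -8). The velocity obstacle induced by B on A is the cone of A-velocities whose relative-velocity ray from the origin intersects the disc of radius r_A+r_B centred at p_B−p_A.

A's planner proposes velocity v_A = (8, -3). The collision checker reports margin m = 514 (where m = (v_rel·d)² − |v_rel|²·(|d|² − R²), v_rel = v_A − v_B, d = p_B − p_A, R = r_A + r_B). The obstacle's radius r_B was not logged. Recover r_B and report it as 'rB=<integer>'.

m = 514
d = (13, 11);  v_rel = (11, 5),  |v_rel|² = 146
v_rel×d = (11)·(11) − (5)·(13) = 56
since m = R²·146 − 56²:  R² = (3136 + 514) / 146 = 25
R = √25 = 5  ⇒  r_B = 5 − 4 = 1

rB=1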